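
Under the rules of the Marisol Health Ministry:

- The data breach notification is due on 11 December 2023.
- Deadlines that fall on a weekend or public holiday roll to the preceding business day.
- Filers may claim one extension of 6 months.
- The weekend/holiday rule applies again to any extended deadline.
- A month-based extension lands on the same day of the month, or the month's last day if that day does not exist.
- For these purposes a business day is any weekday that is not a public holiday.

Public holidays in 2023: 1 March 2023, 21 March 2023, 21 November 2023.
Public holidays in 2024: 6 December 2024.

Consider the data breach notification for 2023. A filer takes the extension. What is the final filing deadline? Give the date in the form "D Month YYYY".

Start from the fixed due date, 11 December 2023.
Since 11 December 2023 is a Monday and not a holiday, the date is unchanged.
Add 6 months to 11 December 2023: 11 June 2024.
11 June 2024 is a Tuesday and not a listed holiday, so it stands.
Final deadline: 11 June 2024.

11 June 2024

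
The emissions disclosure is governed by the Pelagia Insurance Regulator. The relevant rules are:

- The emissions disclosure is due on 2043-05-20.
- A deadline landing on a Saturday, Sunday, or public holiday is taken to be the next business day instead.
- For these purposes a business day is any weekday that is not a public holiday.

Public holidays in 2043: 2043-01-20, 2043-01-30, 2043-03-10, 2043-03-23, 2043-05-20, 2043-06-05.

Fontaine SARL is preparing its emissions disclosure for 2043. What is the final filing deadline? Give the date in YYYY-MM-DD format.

2043-05-21

The statutory due date is 2043-05-20.
2043-05-20 is a listed holiday; the next business day is 2043-05-21 (Thursday).
Final deadline: 2043-05-21.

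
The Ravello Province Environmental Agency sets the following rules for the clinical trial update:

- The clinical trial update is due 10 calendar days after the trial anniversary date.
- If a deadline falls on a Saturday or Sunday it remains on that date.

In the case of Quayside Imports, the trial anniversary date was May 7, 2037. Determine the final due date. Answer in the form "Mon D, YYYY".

From May 7, 2037, 10 calendar days later is May 17, 2037.
May 17, 2037 is a Sunday; no weekend or holiday adjustment applies.
So the filing is due May 17, 2037.

May 17, 2037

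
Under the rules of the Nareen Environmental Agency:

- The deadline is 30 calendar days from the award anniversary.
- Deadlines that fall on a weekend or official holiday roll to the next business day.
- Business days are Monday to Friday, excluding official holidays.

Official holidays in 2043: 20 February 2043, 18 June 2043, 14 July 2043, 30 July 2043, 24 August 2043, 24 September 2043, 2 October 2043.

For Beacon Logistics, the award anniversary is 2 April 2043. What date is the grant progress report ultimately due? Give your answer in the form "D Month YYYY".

4 May 2043

Trigger date 2 April 2043 + 30 calendar days = 2 May 2043.
2 May 2043 is a Saturday, so it moves to the next business day, 4 May 2043 (Monday).
Deadline: 4 May 2043.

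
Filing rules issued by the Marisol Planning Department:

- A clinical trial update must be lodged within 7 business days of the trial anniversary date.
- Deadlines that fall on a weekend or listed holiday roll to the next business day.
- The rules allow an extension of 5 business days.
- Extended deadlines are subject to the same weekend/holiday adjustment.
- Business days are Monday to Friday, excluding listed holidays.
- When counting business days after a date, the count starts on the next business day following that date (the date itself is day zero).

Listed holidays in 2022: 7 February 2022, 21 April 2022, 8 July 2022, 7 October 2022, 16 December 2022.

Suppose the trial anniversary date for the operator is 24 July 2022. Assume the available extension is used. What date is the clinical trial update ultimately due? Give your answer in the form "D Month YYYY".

9 August 2022

Counting 7 business days after 24 July 2022 (skipping weekends and listed holidays) reaches 2 August 2022.
Since 2 August 2022 is a Tuesday and not a holiday, the date is unchanged.
Counting 5 further business days from 2 August 2022 reaches 9 August 2022.
9 August 2022 falls on a Tuesday, which is a business day, so no adjustment is needed.
Deadline: 9 August 2022.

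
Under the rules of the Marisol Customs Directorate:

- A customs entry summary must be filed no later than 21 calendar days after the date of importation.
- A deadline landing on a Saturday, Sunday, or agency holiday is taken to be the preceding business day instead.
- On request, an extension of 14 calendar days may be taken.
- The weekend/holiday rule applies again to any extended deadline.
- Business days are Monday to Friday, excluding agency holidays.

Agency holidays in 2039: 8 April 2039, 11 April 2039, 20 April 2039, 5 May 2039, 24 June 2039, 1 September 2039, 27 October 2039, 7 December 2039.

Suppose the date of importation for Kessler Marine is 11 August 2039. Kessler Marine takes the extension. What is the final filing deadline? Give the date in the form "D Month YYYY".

Trigger date 11 August 2039 + 21 calendar days = 1 September 2039.
Because 1 September 2039 is a listed holiday, the deadline becomes 31 August 2039 (Wednesday).
With the 14-day extension, 31 August 2039 becomes 14 September 2039.
Since 14 September 2039 is a Wednesday and not a holiday, the date is unchanged.
The final due date is 14 September 2039.

14 September 2039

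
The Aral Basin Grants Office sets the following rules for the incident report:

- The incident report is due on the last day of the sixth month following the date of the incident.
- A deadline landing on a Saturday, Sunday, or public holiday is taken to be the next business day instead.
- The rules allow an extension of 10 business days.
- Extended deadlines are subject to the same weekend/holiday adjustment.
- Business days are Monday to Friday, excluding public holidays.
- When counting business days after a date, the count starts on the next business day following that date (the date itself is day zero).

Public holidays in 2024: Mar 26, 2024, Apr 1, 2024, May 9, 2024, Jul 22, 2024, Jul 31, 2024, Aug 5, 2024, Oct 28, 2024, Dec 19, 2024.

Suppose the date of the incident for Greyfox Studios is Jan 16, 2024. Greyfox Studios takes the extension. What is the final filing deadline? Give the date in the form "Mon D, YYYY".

Aug 16, 2024

6 months after Jan 16, 2024 falls in July 2024; the last day of that month is Jul 31, 2024.
Jul 31, 2024 is a listed holiday, so it moves to the next business day, Aug 1, 2024 (Thursday).
Counting 10 further business days from Aug 1, 2024 reaches Aug 16, 2024.
Aug 16, 2024 falls on a Friday, which is a business day, so no adjustment is needed.
The final due date is Aug 16, 2024.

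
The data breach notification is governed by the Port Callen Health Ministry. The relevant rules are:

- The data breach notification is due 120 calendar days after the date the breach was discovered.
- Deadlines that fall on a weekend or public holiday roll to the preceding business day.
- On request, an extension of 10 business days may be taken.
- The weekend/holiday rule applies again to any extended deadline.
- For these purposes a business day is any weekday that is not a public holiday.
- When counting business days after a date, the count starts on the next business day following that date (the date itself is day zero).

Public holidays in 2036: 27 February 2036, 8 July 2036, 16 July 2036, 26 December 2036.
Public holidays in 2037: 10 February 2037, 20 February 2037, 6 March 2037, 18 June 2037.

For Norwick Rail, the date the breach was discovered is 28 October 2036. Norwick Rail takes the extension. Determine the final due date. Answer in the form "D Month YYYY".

12 March 2037

Adding 120 calendar days to 28 October 2036 gives 25 February 2037.
Since 25 February 2037 is a Wednesday and not a holiday, the date is unchanged.
Counting 10 further business days from 25 February 2037 reaches 12 March 2037.
Since 12 March 2037 is a Thursday and not a holiday, the date is unchanged.
Final deadline: 12 March 2037.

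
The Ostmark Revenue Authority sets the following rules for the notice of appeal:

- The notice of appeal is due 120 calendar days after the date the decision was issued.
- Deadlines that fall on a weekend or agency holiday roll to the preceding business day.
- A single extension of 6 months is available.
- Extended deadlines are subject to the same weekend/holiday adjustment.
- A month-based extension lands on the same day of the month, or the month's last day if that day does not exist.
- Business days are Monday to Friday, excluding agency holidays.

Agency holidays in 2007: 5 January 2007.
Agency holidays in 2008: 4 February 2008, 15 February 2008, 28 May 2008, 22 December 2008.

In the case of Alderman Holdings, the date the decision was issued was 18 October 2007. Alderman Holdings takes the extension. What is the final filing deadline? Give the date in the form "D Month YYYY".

Trigger date 18 October 2007 + 120 calendar days = 15 February 2008.
15 February 2008 falls on a listed holiday. Rolling to the preceding business day gives 14 February 2008, a Thursday.
Add 6 months to 14 February 2008: 14 August 2008.
14 August 2008 (Thursday) is already a business day.
Deadline: 14 August 2008.

14 August 2008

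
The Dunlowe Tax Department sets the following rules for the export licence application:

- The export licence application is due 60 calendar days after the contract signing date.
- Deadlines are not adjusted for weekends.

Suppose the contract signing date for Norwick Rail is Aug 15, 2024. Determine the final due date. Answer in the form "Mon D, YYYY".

Oct 14, 2024

Adding 60 calendar days to Aug 15, 2024 gives Oct 14, 2024.
Oct 14, 2024 falls on a Monday. The rules make no weekend/holiday allowance, so it remains Oct 14, 2024.
Final deadline: Oct 14, 2024.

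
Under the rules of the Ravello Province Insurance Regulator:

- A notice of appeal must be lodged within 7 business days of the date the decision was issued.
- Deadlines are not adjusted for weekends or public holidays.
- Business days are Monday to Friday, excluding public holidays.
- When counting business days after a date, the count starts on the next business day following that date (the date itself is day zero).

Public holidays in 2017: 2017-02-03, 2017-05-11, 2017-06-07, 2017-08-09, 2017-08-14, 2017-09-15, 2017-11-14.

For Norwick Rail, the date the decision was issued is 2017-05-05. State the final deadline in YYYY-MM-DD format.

Counting 7 business days after 2017-05-05 (skipping weekends and listed holidays) reaches 2017-05-17.
No adjustment is made for weekends or holidays, so 2017-05-17 stands.
So the filing is due 2017-05-17.

2017-05-17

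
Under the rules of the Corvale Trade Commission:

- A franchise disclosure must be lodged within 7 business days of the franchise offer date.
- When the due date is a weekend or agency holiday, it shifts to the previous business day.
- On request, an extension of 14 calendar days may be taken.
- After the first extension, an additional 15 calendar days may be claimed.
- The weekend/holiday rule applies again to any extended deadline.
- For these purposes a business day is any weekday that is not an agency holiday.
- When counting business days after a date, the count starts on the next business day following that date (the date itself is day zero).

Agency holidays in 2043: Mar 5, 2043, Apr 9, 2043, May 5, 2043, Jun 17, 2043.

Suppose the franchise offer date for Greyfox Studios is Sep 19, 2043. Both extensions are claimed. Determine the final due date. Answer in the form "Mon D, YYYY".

Starting the day after Sep 19, 2043 and counting 7 business days lands on Sep 29, 2043.
Sep 29, 2043 is a Tuesday and not a listed holiday, so it stands.
Add the 14 calendar-day extension to Sep 29, 2043: Oct 13, 2043.
Oct 13, 2043 falls on a Tuesday, which is a business day, so no adjustment is needed.
Add the 15 calendar-day extension to Oct 13, 2043: Oct 28, 2043.
Since Oct 28, 2043 is a Wednesday and not a holiday, the date is unchanged.
So the filing is due Oct 28, 2043.

Oct 28, 2043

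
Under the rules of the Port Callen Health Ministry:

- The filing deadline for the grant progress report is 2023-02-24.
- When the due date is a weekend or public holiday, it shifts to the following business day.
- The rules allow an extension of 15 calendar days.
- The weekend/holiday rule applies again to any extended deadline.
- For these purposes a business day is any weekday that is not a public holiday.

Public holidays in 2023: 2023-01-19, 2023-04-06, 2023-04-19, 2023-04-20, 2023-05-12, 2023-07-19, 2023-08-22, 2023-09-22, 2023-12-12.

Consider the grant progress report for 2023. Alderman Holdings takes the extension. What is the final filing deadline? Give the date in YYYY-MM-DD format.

2023-03-13

Start from the fixed due date, 2023-02-24.
2023-02-24 is a Friday and not a listed holiday, so it stands.
With the 15-day extension, 2023-02-24 becomes 2023-03-11.
Because 2023-03-11 is a Saturday, the deadline becomes 2023-03-13 (Monday).
Final deadline: 2023-03-13.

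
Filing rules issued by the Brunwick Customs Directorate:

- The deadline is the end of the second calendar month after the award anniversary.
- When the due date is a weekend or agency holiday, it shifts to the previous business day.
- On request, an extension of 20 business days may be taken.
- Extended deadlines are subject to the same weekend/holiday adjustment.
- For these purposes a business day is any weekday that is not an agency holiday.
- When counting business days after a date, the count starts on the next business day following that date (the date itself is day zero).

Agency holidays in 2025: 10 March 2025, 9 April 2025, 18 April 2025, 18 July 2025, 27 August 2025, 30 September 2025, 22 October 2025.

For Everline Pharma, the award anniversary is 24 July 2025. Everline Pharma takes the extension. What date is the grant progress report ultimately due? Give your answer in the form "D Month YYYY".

2 months after 24 July 2025 is September 2025; that month ends on 30 September 2025.
Because 30 September 2025 is a listed holiday, the deadline becomes 29 September 2025 (Monday).
Counting 20 further business days from 29 September 2025 reaches 29 October 2025.
29 October 2025 (Wednesday) is already a business day.
Deadline: 29 October 2025.

29 October 2025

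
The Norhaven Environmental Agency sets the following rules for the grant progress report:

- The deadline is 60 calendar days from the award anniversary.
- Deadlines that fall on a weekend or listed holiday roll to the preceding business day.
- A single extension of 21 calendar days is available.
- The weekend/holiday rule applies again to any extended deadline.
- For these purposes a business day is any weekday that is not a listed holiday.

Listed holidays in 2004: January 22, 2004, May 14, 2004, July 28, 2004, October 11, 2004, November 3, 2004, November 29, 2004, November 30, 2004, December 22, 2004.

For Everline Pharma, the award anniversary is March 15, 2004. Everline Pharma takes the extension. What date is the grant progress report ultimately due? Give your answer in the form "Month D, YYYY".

Adding 60 calendar days to March 15, 2004 gives May 14, 2004.
May 14, 2004 is a listed holiday; the preceding business day is May 13, 2004 (Thursday).
Add the 21 calendar-day extension to May 13, 2004: June 3, 2004.
Since June 3, 2004 is a Thursday and not a holiday, the date is unchanged.
Deadline: June 3, 2004.

June 3, 2004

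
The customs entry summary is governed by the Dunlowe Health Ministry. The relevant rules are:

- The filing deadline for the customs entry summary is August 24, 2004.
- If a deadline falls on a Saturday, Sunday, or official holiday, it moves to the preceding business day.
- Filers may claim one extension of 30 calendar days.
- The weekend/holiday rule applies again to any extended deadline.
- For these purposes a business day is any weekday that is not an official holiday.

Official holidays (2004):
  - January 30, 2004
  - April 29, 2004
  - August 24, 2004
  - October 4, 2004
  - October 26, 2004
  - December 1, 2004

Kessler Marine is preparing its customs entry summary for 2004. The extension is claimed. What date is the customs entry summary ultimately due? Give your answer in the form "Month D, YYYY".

September 22, 2004

The statutory due date is August 24, 2004.
August 24, 2004 falls on a listed holiday. Rolling to the preceding business day gives August 23, 2004, a Monday.
The 30-calendar-day extension moves the deadline from August 23, 2004 to September 22, 2004.
Since September 22, 2004 is a Wednesday and not a holiday, the date is unchanged.
So the filing is due September 22, 2004.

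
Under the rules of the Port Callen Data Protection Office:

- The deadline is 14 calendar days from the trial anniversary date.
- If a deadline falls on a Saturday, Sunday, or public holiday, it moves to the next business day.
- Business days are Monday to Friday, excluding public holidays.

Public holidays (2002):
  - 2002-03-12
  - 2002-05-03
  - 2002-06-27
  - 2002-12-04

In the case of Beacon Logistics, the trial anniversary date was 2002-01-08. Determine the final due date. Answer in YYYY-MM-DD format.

Trigger date 2002-01-08 + 14 calendar days = 2002-01-22.
2002-01-22 falls on a Tuesday, which is a business day, so no adjustment is needed.
Deadline: 2002-01-22.

2002-01-22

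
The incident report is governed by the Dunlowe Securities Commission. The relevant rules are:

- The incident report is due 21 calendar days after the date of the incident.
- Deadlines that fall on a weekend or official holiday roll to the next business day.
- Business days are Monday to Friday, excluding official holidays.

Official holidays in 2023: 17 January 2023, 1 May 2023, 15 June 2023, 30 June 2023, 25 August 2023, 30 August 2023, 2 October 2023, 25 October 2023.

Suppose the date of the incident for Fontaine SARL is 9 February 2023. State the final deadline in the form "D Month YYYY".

2 March 2023

Trigger date 9 February 2023 + 21 calendar days = 2 March 2023.
2 March 2023 falls on a Thursday, which is a business day, so no adjustment is needed.
The final due date is 2 March 2023.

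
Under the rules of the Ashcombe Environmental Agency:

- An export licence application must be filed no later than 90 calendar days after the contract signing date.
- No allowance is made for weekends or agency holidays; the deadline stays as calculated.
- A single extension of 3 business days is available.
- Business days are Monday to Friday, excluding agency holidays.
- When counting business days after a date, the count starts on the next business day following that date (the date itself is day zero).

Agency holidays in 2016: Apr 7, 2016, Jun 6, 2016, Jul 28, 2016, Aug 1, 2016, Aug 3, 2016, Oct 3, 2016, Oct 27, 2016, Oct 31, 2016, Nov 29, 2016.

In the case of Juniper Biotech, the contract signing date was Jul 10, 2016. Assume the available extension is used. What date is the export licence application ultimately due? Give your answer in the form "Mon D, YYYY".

Trigger date Jul 10, 2016 + 90 calendar days = Oct 8, 2016.
Oct 8, 2016 falls on a Saturday. The rules make no weekend/holiday allowance, so it remains Oct 8, 2016.
Applying the 3-business-day extension: 3 business days after Oct 8, 2016 is Oct 12, 2016.
No adjustment is made for weekends or holidays, so Oct 12, 2016 stands.
The final due date is Oct 12, 2016.

Oct 12, 2016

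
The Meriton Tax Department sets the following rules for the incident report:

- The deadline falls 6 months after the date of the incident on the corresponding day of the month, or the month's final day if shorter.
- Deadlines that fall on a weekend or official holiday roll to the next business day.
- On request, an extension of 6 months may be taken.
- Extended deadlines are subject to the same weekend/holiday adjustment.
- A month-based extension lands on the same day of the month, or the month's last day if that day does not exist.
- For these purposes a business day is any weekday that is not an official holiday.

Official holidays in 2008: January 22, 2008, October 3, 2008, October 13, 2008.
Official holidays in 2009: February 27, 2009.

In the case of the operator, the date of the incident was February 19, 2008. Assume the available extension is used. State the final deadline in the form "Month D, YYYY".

6 months from February 19, 2008 is August 19, 2008.
Since August 19, 2008 is a Tuesday and not a holiday, the date is unchanged.
Add 6 months to August 19, 2008: February 19, 2009.
February 19, 2009 (Thursday) is already a business day.
Deadline: February 19, 2009.

February 19, 2009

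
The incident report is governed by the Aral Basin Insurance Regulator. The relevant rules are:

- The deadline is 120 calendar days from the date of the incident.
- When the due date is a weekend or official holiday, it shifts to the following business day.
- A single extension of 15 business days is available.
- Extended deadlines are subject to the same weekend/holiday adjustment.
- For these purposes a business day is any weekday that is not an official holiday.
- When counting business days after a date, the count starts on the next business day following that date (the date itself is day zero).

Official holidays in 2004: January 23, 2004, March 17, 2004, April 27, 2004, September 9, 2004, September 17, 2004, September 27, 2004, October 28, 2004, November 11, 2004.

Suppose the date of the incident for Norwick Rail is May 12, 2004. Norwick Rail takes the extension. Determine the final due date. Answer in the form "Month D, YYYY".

Adding 120 calendar days to May 12, 2004 gives September 9, 2004.
September 9, 2004 is a listed holiday; the next business day is September 10, 2004 (Friday).
Applying the 15-business-day extension: 15 business days after September 10, 2004 is October 5, 2004.
October 5, 2004 is a Tuesday and not a listed holiday, so it stands.
So the filing is due October 5, 2004.

October 5, 2004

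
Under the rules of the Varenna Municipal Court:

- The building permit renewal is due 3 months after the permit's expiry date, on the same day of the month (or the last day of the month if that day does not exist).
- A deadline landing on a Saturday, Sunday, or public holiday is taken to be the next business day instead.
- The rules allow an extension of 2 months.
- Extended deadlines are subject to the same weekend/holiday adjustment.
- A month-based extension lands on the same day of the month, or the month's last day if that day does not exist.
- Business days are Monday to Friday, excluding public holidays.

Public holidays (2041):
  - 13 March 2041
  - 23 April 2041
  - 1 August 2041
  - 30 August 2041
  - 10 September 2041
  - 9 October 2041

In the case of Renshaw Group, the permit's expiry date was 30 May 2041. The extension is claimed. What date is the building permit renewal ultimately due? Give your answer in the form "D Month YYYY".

4 November 2041

Moving 3 months forward from 30 May 2041 on the corresponding day gives 30 August 2041.
30 August 2041 falls on a listed holiday. Rolling to the next business day gives 2 September 2041, a Monday.
Add 2 months to 2 September 2041: 2 November 2041.
Because 2 November 2041 is a Saturday, the deadline becomes 4 November 2041 (Monday).
Final deadline: 4 November 2041.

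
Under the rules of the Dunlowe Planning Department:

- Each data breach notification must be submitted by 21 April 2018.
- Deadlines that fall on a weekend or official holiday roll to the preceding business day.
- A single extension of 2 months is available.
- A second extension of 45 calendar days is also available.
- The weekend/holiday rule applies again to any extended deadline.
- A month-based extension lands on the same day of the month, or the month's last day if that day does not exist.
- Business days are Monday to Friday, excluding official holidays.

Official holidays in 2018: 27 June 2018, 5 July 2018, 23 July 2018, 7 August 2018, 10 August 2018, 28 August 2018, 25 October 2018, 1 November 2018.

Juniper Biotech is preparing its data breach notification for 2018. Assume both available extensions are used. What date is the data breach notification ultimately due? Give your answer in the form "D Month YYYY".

3 August 2018

Start from the fixed due date, 21 April 2018.
21 April 2018 falls on a Saturday. Rolling to the preceding business day gives 20 April 2018, a Friday.
The 2 months extension carries 20 April 2018 to 20 June 2018.
20 June 2018 (Wednesday) is already a business day.
Applying the 45-calendar-day extension: 20 June 2018 + 45 days = 4 August 2018.
4 August 2018 is a Saturday; the preceding business day is 3 August 2018 (Friday).
Deadline: 3 August 2018.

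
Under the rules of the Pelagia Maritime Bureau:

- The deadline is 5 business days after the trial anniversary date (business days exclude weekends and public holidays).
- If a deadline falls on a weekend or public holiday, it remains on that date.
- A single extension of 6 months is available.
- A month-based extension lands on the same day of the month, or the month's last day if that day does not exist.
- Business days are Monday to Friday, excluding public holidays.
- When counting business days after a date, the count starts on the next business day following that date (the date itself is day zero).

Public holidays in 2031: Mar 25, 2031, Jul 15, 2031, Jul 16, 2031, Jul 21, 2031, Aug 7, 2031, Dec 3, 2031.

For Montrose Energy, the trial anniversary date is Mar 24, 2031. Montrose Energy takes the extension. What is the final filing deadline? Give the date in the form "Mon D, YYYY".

5 business days after Mar 24, 2031, excluding weekends and holidays, is Apr 1, 2031.
Apr 1, 2031 falls on a Tuesday. The rules make no weekend/holiday allowance, so it remains Apr 1, 2031.
Add 6 months to Apr 1, 2031: Oct 1, 2031.
No adjustment is made for weekends or holidays, so Oct 1, 2031 stands.
Final deadline: Oct 1, 2031.

Oct 1, 2031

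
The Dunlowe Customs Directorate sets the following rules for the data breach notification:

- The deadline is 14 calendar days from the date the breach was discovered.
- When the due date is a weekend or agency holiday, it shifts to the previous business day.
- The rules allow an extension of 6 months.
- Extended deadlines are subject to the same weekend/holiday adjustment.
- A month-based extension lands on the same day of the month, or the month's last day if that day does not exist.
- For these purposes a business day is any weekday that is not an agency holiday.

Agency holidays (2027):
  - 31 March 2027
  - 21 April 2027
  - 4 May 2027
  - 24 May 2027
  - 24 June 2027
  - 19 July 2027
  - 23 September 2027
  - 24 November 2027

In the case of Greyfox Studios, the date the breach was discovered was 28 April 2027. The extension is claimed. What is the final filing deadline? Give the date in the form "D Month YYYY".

12 November 2027

14 calendar days after 28 April 2027 is 12 May 2027.
12 May 2027 (Wednesday) is already a business day.
Applying the 6 months extension: 6 months after 12 May 2027 is 12 November 2027.
12 November 2027 falls on a Friday, which is a business day, so no adjustment is needed.
Final deadline: 12 November 2027.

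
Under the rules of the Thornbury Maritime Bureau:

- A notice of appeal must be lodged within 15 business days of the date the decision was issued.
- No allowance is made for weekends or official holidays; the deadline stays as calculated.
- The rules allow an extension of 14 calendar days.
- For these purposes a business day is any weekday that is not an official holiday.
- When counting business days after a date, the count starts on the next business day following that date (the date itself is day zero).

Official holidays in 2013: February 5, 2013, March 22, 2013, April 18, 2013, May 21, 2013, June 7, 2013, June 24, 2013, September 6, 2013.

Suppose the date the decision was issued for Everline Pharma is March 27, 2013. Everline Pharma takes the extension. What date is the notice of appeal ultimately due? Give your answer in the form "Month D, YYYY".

May 1, 2013

15 business days after March 27, 2013, excluding weekends and holidays, is April 17, 2013.
No adjustment is made for weekends or holidays, so April 17, 2013 stands.
With the 14-day extension, April 17, 2013 becomes May 1, 2013.
May 1, 2013 is a Wednesday; no weekend or holiday adjustment applies.
The final due date is May 1, 2013.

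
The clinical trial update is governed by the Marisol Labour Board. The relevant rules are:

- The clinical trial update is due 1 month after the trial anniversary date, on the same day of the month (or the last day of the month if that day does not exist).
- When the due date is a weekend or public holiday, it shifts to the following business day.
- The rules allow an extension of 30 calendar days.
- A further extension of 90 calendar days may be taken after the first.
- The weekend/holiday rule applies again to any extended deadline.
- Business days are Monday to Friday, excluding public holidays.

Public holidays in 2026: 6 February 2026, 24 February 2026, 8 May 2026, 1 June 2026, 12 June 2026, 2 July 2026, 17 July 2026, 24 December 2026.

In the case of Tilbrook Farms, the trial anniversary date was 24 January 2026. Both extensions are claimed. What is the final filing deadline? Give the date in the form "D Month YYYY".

1 month after 24 January 2026, on the same day of the month, is 24 February 2026.
24 February 2026 falls on a listed holiday. Rolling to the next business day gives 25 February 2026, a Wednesday.
With the 30-day extension, 25 February 2026 becomes 27 March 2026.
Since 27 March 2026 is a Friday and not a holiday, the date is unchanged.
The 90-calendar-day extension moves the deadline from 27 March 2026 to 25 June 2026.
Since 25 June 2026 is a Thursday and not a holiday, the date is unchanged.
Deadline: 25 June 2026.

25 June 2026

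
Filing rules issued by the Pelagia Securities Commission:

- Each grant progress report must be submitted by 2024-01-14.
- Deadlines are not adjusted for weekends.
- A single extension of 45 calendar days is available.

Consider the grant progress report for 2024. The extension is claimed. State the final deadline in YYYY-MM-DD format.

The stated deadline is 2024-01-14.
No adjustment is made for weekends or holidays, so 2024-01-14 stands.
With the 45-day extension, 2024-01-14 becomes 2024-02-28.
2024-02-28 falls on a Wednesday. The rules make no weekend/holiday allowance, so it remains 2024-02-28.
So the filing is due 2024-02-28.

2024-02-28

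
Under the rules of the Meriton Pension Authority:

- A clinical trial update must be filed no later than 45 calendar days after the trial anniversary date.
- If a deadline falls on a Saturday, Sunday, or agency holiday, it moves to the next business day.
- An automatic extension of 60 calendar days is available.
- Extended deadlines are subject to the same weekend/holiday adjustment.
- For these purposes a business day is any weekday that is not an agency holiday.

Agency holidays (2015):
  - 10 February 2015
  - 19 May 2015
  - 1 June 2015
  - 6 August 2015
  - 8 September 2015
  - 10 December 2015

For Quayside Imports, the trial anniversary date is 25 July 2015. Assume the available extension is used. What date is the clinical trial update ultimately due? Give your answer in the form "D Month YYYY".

From 25 July 2015, 45 calendar days later is 8 September 2015.
Because 8 September 2015 is a listed holiday, the deadline becomes 9 September 2015 (Wednesday).
The 60-calendar-day extension moves the deadline from 9 September 2015 to 8 November 2015.
8 November 2015 falls on a Sunday. Rolling to the next business day gives 9 November 2015, a Monday.
So the filing is due 9 November 2015.

9 November 2015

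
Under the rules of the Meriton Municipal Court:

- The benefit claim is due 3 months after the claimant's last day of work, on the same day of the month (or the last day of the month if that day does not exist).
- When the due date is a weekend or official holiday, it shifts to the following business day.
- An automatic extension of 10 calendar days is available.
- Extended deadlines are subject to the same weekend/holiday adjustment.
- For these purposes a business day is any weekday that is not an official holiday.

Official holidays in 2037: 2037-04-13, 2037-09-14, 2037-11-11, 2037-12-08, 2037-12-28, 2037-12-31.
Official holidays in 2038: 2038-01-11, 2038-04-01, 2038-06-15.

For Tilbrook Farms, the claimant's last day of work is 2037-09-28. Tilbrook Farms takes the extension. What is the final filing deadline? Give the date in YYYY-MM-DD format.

3 months after 2037-09-28, on the same day of the month, is 2037-12-28.
2037-12-28 is a listed holiday, so it moves to the next business day, 2037-12-29 (Tuesday).
The 10-calendar-day extension moves the deadline from 2037-12-29 to 2038-01-08.
2038-01-08 falls on a Friday, which is a business day, so no adjustment is needed.
The final due date is 2038-01-08.

2038-01-08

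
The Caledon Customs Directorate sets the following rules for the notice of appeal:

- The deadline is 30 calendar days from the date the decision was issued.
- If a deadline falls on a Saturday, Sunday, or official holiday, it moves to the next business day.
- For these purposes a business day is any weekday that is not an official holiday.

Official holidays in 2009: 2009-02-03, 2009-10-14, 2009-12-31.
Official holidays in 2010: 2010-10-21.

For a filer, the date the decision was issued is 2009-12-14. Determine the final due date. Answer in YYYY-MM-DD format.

2010-01-13

Adding 30 calendar days to 2009-12-14 gives 2010-01-13.
2010-01-13 is a Wednesday and not a listed holiday, so it stands.
So the filing is due 2010-01-13.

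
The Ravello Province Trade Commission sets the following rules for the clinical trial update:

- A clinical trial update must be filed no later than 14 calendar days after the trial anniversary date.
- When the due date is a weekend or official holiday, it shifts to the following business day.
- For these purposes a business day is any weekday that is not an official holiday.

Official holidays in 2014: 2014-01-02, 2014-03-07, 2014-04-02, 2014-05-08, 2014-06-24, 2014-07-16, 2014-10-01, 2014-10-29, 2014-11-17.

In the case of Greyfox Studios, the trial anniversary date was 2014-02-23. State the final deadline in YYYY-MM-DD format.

2014-03-10

From 2014-02-23, 14 calendar days later is 2014-03-09.
Because 2014-03-09 is a Sunday, the deadline becomes 2014-03-10 (Monday).
Final deadline: 2014-03-10.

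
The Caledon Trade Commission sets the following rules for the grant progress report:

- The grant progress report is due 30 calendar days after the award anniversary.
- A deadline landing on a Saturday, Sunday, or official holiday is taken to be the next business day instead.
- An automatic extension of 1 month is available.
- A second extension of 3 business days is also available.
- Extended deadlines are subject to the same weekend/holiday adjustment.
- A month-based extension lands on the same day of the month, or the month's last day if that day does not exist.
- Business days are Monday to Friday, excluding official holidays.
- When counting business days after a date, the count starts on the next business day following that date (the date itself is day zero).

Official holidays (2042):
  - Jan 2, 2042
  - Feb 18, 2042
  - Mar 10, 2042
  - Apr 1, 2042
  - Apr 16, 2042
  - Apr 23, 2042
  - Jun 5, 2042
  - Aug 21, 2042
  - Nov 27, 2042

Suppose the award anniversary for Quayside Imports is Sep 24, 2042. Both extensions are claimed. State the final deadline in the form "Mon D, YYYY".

30 calendar days after Sep 24, 2042 is Oct 24, 2042.
Since Oct 24, 2042 is a Friday and not a holiday, the date is unchanged.
Applying the 1 month extension: 1 month after Oct 24, 2042 is Nov 24, 2042.
Nov 24, 2042 is a Monday and not a listed holiday, so it stands.
Applying the 3-business-day extension: 3 business days after Nov 24, 2042 is Nov 28, 2042.
Nov 28, 2042 is a Friday and not a listed holiday, so it stands.
So the filing is due Nov 28, 2042.

Nov 28, 2042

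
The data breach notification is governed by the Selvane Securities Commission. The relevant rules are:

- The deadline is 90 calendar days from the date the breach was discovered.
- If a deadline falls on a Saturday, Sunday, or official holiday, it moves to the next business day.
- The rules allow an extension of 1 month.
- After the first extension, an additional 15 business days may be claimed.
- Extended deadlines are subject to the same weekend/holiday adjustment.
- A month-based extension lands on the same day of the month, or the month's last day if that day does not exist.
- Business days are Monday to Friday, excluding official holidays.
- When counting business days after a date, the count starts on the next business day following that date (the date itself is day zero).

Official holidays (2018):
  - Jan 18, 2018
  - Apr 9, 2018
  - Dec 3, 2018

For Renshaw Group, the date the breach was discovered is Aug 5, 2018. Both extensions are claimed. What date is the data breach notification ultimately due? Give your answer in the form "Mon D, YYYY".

Dec 26, 2018

90 calendar days after Aug 5, 2018 is Nov 3, 2018.
Nov 3, 2018 falls on a Saturday. Rolling to the next business day gives Nov 5, 2018, a Monday.
Applying the 1 month extension: 1 month after Nov 5, 2018 is Dec 5, 2018.
Dec 5, 2018 falls on a Wednesday, which is a business day, so no adjustment is needed.
The 15-business-day extension runs from Dec 5, 2018 to Dec 26, 2018.
Dec 26, 2018 (Wednesday) is already a business day.
So the filing is due Dec 26, 2018.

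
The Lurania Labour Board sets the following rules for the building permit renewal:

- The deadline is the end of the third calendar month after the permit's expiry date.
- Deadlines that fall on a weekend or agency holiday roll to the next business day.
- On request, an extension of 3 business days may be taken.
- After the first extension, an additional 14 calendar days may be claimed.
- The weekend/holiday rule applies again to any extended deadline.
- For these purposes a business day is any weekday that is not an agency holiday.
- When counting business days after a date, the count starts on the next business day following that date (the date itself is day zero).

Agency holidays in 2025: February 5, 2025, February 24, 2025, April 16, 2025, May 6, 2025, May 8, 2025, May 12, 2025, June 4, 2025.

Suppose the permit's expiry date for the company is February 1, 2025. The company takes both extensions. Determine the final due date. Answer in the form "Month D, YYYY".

The third month after February 1, 2025 is May 2025, whose last day is May 31, 2025.
May 31, 2025 falls on a Saturday. Rolling to the next business day gives June 2, 2025, a Monday.
Applying the 3-business-day extension: 3 business days after June 2, 2025 is June 6, 2025.
June 6, 2025 falls on a Friday, which is a business day, so no adjustment is needed.
With the 14-day extension, June 6, 2025 becomes June 20, 2025.
June 20, 2025 (Friday) is already a business day.
Final deadline: June 20, 2025.

June 20, 2025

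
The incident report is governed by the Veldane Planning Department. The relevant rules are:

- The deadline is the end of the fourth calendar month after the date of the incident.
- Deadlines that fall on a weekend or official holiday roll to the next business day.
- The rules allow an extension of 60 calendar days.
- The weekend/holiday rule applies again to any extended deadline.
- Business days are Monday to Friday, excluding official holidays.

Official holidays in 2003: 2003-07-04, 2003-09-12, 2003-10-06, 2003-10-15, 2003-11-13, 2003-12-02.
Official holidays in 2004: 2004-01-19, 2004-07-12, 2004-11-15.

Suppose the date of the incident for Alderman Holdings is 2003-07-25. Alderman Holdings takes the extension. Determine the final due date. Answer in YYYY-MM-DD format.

The fourth month after 2003-07-25 is November 2003, whose last day is 2003-11-30.
2003-11-30 is a Sunday; the next business day is 2003-12-01 (Monday).
Applying the 60-calendar-day extension: 2003-12-01 + 60 days = 2004-01-30.
2004-01-30 (Friday) is already a business day.
The final due date is 2004-01-30.

2004-01-30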